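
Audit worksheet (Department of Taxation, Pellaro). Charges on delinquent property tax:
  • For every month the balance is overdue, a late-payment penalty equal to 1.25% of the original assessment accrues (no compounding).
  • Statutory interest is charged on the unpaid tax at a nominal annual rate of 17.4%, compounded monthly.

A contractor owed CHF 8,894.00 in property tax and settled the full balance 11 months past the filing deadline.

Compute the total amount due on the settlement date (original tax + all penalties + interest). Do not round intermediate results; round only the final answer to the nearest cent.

CHF 11,642.97

Late-payment penalty: 11 × 1.25% × CHF 8,894.00 = CHF 1,222.93…
Interest (17.4%/yr ÷ 12 = 1.45%/month): CHF 8,894.00 × ((1 + 0.0145)^11 − 1) = CHF 1,526.0473…
Total = CHF 8,894.00 + CHF 1,222.9250 + CHF 1,526.0473… = CHF 11,642.97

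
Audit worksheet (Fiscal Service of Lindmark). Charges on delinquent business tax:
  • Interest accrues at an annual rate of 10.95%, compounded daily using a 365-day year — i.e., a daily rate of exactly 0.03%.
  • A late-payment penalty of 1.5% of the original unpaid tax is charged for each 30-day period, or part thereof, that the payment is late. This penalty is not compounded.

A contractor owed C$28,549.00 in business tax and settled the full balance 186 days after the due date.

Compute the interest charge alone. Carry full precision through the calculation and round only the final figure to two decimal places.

C$1,638.07

Interest: C$28,549.00 × ((1 + 0.0003)^186 − 1) = C$28,549.00 × 0.05737734… = C$1,638.0656…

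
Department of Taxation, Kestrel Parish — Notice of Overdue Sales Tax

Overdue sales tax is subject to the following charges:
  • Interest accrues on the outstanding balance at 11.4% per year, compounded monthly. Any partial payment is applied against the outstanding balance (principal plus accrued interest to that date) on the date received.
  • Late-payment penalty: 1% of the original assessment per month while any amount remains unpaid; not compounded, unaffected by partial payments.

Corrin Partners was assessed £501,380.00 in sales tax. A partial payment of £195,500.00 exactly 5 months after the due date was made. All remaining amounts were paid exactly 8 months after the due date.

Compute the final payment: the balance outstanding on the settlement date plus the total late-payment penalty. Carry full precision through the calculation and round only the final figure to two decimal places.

Monthly rate = 11.4% ÷ 12 = 0.95%
Balance at month 5: £501,380.0000 × (1 + 0.0095)^5 = £525,652.3646…
After £195,500.00 payment: £525,652.3646… − £195,500.00 = £330,152.3646…
Balance at month 8: £330,152.3646… × (1 + 0.0095)^3 = £339,651.3788…
Penalty: 8 × 1% × £501,380.00 = £40,110.40
Final settlement = outstanding balance + penalty = £339,651.3788… + £40,110.40 = £379,761.78

£379,761.78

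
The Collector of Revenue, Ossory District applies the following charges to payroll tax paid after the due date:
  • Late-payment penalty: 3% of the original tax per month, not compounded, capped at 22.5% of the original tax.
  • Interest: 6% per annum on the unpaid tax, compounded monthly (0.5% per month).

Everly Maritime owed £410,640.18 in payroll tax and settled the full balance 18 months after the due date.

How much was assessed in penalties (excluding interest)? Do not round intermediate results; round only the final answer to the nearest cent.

£92,394.04

Penalty (uncapped): 18 × 3% × £410,640.18 = £221,745.70…; cap = 22.5% × £410,640.18 = £92,394.04… → penalty = £92,394.04…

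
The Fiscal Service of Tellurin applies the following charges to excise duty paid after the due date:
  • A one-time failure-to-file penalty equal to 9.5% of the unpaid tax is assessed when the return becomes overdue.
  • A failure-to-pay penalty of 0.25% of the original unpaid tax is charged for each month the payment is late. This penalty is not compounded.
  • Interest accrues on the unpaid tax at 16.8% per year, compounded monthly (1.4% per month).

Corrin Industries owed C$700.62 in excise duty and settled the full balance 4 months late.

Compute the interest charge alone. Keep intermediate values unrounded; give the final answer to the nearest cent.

Interest: C$700.62 × ((1 + 0.014)^4 − 1) = C$700.62 × 0.0571870… = C$40.0664…

C$40.07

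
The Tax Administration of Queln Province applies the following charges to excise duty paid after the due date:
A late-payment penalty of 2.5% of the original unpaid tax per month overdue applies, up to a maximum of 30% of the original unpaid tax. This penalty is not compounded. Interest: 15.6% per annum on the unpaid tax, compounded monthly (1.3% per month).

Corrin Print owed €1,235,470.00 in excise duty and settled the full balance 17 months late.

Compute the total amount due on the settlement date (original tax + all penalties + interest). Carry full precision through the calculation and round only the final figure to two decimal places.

€1,909,478.55

Penalty (uncapped): 17 × 2.5% × €1,235,470.00 = €525,074.75; cap = 30% × €1,235,470.00 = €370,641.00 → penalty = €370,641.00
Interest: €1,235,470.00 × ((1 + 0.013)^17 − 1) = €1,235,470.00 × 0.2455483… = €303,367.5504…
Total = €1,235,470.00 + €370,641.0000 + €303,367.5504… = €1,909,478.55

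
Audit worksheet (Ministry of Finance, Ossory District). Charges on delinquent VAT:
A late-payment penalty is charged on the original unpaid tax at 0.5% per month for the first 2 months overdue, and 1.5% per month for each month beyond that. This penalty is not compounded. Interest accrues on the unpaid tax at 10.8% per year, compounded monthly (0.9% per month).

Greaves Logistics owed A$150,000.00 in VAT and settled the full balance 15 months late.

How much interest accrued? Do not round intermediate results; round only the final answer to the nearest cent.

Interest: A$150,000.00 × ((1 + 0.009)^15 − 1) = A$150,000.00 × 0.1438458… = A$21,576.8746…

A$21,576.87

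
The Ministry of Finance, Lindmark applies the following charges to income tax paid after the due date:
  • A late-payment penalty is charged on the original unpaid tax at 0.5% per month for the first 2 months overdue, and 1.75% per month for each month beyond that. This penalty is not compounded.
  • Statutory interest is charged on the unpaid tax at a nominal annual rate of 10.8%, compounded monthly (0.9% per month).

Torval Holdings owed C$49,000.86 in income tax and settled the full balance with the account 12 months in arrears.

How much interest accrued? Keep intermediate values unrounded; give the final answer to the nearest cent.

C$5,562.07

Interest: C$49,000.86 × ((1 + 0.009)^12 − 1) = C$49,000.86 × 0.1135097… = C$5,562.0717…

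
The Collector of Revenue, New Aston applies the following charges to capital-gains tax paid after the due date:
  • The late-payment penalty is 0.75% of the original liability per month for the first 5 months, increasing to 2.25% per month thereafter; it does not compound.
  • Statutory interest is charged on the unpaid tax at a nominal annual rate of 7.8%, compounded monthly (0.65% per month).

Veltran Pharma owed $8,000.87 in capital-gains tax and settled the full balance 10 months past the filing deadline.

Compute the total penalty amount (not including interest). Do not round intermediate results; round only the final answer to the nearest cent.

Penalty, months 1–5: 5 × 0.75% × $8,000.87 = $300.03…
Penalty, months 6–10: 5 × 2.25% × $8,000.87 = $900.10…
Total penalty = $300.03… + $900.10… = $1,200.13

$1,200.13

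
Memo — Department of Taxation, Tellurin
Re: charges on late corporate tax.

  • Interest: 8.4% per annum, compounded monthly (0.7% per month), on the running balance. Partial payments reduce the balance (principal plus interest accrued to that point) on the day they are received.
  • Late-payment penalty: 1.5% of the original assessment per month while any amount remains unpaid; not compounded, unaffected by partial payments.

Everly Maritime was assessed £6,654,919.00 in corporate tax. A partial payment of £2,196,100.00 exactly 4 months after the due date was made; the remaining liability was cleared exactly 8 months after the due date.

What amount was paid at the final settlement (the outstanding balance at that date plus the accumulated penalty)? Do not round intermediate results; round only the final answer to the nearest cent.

£5,577,204.77

Balance at month 4: £6,654,919.0000 × (1 + 0.007)^4 = £6,843,222.4247…
After £2,196,100.00 payment: £6,843,222.4247… − £2,196,100.00 = £4,647,122.4247…
Balance at month 8: £4,647,122.4247… × (1 + 0.007)^4 = £4,778,614.4936…
Penalty: 8 × 1.5% × £6,654,919.00 = £798,590.28
Final settlement = outstanding balance + penalty = £4,778,614.4936… + £798,590.28 = £5,577,204.77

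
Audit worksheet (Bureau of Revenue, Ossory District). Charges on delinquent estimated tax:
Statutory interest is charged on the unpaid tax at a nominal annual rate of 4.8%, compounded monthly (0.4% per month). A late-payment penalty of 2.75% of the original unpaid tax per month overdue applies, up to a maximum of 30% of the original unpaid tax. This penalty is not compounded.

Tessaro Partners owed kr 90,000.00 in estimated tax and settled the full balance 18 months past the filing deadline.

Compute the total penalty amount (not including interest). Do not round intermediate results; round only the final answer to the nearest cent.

kr 27,000.00

Penalty (uncapped): 18 × 2.75% × kr 90,000.00 = kr 44,550.00; cap = 30% × kr 90,000.00 = kr 27,000.00 → penalty = kr 27,000.00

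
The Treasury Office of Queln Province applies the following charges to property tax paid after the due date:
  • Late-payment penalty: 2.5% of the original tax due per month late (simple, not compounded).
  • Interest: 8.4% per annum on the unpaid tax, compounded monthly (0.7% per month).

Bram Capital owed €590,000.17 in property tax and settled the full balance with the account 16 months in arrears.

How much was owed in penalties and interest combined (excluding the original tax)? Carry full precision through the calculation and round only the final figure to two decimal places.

Late-payment penalty: 16 × 2.5% × €590,000.17 = €236,000.07…
Interest: €590,000.17 × ((1 + 0.007)^16 − 1) = €590,000.17 × 0.1180765… = €69,665.1693…
Penalties + interest = €236,000.0680 + €69,665.1693… = €305,665.24

€305,665.24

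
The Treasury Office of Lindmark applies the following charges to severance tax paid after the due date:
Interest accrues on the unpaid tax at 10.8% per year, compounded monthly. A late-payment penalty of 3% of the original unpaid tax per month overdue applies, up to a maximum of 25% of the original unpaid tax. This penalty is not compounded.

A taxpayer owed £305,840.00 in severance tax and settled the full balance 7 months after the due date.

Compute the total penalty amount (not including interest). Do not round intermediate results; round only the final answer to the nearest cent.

Penalty: 7 × 3% × £305,840.00 = £64,226.40 (below the 25% cap of £76,460.00)

£64,226.40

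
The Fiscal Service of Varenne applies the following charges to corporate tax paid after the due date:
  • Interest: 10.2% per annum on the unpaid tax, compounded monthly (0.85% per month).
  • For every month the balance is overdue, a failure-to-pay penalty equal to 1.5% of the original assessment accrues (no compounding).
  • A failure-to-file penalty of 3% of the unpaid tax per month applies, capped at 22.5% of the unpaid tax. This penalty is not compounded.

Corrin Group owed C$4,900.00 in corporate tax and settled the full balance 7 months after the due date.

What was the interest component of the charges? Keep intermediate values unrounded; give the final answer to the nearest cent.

Interest: C$4,900.00 × ((1 + 0.0085)^7 − 1) = C$4,900.00 × 0.0610389… = C$299.0907…

C$299.09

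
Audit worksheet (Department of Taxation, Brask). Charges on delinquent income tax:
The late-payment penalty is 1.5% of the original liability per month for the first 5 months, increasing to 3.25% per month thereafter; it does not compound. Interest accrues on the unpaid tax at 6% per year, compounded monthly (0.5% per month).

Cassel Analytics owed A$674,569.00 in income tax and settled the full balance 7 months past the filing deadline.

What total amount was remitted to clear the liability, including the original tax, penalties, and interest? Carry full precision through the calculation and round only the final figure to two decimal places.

A$792,975.69

Penalty, months 1–5: 5 × 1.5% × A$674,569.00 = A$50,592.68…
Penalty, months 6–7: 2 × 3.25% × A$674,569.00 = A$43,846.99…
Interest: A$674,569.00 × ((1 + 0.005)^7 − 1) = A$674,569.00 × 0.0355294… = A$23,967.0298…
Total = A$674,569.00 + A$94,439.6600 + A$23,967.0298… = A$792,975.69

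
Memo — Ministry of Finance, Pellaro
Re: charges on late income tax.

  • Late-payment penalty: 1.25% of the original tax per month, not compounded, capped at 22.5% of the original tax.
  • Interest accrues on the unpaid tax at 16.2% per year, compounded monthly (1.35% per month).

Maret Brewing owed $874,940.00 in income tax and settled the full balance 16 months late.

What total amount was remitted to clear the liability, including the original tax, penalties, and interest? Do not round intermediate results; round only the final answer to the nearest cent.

Penalty: 16 × 1.25% × $874,940.00 = $174,988.00 (below the 22.5% cap of $196,861.50)
Interest: $874,940.00 × ((1 + 0.0135)^16 − 1) = $874,940.00 × 0.2393103… = $209,382.1272…
Total = $874,940.00 + $174,988.0000 + $209,382.1272… = $1,259,310.13

$1,259,310.13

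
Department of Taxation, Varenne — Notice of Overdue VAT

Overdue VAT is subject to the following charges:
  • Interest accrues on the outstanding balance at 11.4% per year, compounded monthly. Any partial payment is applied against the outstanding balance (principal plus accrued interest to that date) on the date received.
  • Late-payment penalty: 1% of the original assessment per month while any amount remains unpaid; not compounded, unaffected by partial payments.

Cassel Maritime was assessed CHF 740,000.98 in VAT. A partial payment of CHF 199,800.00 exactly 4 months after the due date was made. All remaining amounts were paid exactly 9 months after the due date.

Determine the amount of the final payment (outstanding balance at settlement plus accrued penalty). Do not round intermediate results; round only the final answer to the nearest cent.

CHF 662,856.94

Monthly rate = 11.4% ÷ 12 = 0.95%
Balance at month 4: CHF 740,000.9800 × (1 + 0.0095)^4 = CHF 768,524.2716…
After CHF 199,800.00 payment: CHF 768,524.2716… − CHF 199,800.00 = CHF 568,724.2716…
Balance at month 9: CHF 568,724.2716… × (1 + 0.0095)^5 = CHF 596,256.8475…
Penalty: 9 × 1% × CHF 740,000.98 = CHF 66,600.09…
Final settlement = outstanding balance + penalty = CHF 596,256.8475… + CHF 66,600.09… = CHF 662,856.94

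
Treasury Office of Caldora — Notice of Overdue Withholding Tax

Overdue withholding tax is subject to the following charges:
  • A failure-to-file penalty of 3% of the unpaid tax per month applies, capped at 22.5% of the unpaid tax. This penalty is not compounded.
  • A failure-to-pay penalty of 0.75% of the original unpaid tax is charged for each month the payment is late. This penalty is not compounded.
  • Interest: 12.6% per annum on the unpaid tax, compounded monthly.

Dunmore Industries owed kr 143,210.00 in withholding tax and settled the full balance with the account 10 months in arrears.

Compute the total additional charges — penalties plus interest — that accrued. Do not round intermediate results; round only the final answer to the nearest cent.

Failure-to-file: 10 × 3% × kr 143,210.00 = kr 42,963.00, capped at 22.5% × kr 143,210.00 = kr 32,222.25
Failure-to-pay penalty: 10 × 0.75% × kr 143,210.00 = kr 10,740.75
Interest (12.6%/yr ÷ 12 = 1.05%/month): kr 143,210.00 × ((1 + 0.0105)^10 − 1) = kr 15,767.8148…
Penalties + interest = kr 42,963.0000 + kr 15,767.8148… = kr 58,730.81

kr 58,730.81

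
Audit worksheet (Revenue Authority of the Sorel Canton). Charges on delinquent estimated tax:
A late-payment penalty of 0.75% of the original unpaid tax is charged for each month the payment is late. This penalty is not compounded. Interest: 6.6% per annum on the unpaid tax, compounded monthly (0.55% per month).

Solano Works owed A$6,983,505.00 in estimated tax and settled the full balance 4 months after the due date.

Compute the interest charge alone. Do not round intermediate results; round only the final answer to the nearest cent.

A$154,909.27

Interest: A$6,983,505.00 × ((1 + 0.0055)^4 − 1) = A$6,983,505.00 × 0.0221822… = A$154,909.2701…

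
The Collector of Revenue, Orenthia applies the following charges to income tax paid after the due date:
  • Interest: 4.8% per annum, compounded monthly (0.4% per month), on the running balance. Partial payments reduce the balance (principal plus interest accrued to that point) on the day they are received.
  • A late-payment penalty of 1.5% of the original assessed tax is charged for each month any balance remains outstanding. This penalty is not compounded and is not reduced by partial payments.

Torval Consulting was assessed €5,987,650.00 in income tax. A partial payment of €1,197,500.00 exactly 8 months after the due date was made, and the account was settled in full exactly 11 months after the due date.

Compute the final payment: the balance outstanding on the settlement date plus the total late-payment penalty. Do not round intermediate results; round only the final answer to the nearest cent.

Balance at month 8: €5,987,650.0000 × (1 + 0.004)^8 = €6,181,958.8346…
After €1,197,500.00 payment: €6,181,958.8346… − €1,197,500.00 = €4,984,458.8346…
Balance at month 11: €4,984,458.8346… × (1 + 0.004)^3 = €5,044,511.9136…
Penalty: 11 × 1.5% × €5,987,650.00 = €987,962.25
Final settlement = outstanding balance + penalty = €5,044,511.9136… + €987,962.25 = €6,032,474.16

€6,032,474.16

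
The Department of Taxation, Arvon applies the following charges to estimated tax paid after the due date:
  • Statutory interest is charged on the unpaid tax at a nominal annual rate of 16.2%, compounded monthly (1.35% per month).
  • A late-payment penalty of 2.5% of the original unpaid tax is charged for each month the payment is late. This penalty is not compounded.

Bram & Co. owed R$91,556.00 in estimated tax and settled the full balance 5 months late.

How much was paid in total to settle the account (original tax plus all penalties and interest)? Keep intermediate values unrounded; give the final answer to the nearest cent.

Late-payment penalty = 2.5% × R$91,556.00 × 5 mo = R$11,444.50
Interest: R$91,556.00 × ((1 + 0.0135)^5 − 1) = R$91,556.00 × 0.0693473… = R$6,349.1587…
Total = R$91,556.00 + R$11,444.5000 + R$6,349.1587… = R$109,349.66

R$109,349.66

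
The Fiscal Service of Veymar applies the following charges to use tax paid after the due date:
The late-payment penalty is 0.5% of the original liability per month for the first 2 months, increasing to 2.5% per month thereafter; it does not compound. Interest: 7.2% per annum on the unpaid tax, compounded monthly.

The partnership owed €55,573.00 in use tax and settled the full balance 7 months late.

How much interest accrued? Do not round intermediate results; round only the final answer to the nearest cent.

€2,376.50

Interest (7.2%/yr ÷ 12 = 0.6%/month): €55,573.00 × ((1 + 0.006)^7 − 1) = €2,376.5018…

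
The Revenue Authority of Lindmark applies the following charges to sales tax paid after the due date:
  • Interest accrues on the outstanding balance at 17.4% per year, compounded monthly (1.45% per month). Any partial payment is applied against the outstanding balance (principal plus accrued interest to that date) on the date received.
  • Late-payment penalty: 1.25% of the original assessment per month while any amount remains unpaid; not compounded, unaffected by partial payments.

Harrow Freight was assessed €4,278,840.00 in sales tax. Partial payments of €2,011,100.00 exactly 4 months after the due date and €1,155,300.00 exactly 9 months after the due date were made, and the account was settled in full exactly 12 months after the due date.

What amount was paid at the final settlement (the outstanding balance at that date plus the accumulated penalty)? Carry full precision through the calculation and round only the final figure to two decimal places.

Balance at month 4: €4,278,840.0000 × (1 + 0.0145)^4 = €4,532,462.8441…
After €2,011,100.00 payment: €4,532,462.8441… − €2,011,100.00 = €2,521,362.8441…
Balance at month 9: €2,521,362.8441… × (1 + 0.0145)^5 = €2,709,540.2415…
After €1,155,300.00 payment: €2,709,540.2415… − €1,155,300.00 = €1,554,240.2415…
Balance at month 12: €1,554,240.2415… × (1 + 0.0145)^3 = €1,622,834.7673…
Penalty: 12 × 1.25% × €4,278,840.00 = €641,826.00
Final settlement = outstanding balance + penalty = €1,622,834.7673… + €641,826.00 = €2,264,660.77

€2,264,660.77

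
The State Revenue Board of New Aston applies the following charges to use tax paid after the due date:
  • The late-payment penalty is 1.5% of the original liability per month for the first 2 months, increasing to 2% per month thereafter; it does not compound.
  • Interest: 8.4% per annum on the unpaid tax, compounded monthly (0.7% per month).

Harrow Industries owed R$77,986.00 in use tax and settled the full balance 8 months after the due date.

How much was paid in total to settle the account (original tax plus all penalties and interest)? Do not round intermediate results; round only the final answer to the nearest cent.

R$94,159.62

Penalty, months 1–2: 2 × 1.5% × R$77,986.00 = R$2,339.58
Penalty, months 3–8: 6 × 2% × R$77,986.00 = R$9,358.32
Interest: R$77,986.00 × ((1 + 0.007)^8 − 1) = R$77,986.00 × 0.0573914… = R$4,475.7239…
Total = R$77,986.00 + R$11,697.9000 + R$4,475.7239… = R$94,159.62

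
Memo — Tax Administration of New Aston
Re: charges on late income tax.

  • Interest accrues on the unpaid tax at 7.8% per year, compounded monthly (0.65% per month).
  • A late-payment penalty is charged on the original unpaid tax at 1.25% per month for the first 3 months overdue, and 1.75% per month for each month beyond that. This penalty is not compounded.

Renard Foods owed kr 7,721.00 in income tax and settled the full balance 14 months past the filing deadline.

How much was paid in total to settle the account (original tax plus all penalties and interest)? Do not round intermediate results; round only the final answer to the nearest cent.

kr 10,229.91

Penalty, months 1–3: 3 × 1.25% × kr 7,721.00 = kr 289.54…
Penalty, months 4–14: 11 × 1.75% × kr 7,721.00 = kr 1,486.29…
Interest: kr 7,721.00 × ((1 + 0.0065)^14 − 1) = kr 7,721.00 × 0.0949465… = kr 733.0821…
Total = kr 7,721.00 + kr 1,775.8300 + kr 733.0821… = kr 10,229.91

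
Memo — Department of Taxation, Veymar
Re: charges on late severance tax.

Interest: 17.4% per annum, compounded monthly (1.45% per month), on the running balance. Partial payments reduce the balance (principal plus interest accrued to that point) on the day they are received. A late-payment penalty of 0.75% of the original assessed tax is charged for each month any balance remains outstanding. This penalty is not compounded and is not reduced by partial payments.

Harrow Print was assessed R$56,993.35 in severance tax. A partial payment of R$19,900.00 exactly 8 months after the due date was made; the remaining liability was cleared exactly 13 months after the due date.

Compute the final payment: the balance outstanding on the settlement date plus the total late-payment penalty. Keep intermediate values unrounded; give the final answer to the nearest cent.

Balance at month 8: R$56,993.3500 × (1 + 0.0145)^8 = R$63,950.0069…
After R$19,900.00 payment: R$63,950.0069… − R$19,900.00 = R$44,050.0069…
Balance at month 13: R$44,050.0069… × (1 + 0.0145)^5 = R$47,337.6003…
Penalty: 13 × 0.75% × R$56,993.35 = R$5,556.85…
Final settlement = outstanding balance + penalty = R$47,337.6003… + R$5,556.85… = R$52,894.45

R$52,894.45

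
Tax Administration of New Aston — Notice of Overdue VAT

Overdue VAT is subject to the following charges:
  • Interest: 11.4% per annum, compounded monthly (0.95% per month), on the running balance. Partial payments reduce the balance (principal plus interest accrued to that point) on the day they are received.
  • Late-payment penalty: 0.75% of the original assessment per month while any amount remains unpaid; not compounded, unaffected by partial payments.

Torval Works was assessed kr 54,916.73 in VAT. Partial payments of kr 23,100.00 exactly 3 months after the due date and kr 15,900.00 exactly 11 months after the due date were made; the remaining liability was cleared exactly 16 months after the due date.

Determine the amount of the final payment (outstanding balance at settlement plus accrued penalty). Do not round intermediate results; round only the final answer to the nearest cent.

kr 27,685.03

Balance at month 3: kr 54,916.7300 × (1 + 0.0095)^3 = kr 56,496.7726…
After kr 23,100.00 payment: kr 56,496.7726… − kr 23,100.00 = kr 33,396.7726…
Balance at month 11: kr 33,396.7726… × (1 + 0.0095)^8 = kr 36,020.9436…
After kr 15,900.00 payment: kr 36,020.9436… − kr 15,900.00 = kr 20,120.9436…
Balance at month 16: kr 20,120.9436… × (1 + 0.0095)^5 = kr 21,095.0209…
Penalty: 16 × 0.75% × kr 54,916.73 = kr 6,590.01…
Final settlement = outstanding balance + penalty = kr 21,095.0209… + kr 6,590.01… = kr 27,685.03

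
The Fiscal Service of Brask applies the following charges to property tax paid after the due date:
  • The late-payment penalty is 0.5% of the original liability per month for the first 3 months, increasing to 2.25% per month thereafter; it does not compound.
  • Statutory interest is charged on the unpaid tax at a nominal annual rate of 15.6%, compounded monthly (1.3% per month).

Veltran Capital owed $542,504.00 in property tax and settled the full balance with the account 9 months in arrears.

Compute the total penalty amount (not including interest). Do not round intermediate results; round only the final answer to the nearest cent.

$81,375.60

Penalty, months 1–3: 3 × 0.5% × $542,504.00 = $8,137.56
Penalty, months 4–9: 6 × 2.25% × $542,504.00 = $73,238.04
Total penalty = $8,137.56 + $73,238.04 = $81,375.60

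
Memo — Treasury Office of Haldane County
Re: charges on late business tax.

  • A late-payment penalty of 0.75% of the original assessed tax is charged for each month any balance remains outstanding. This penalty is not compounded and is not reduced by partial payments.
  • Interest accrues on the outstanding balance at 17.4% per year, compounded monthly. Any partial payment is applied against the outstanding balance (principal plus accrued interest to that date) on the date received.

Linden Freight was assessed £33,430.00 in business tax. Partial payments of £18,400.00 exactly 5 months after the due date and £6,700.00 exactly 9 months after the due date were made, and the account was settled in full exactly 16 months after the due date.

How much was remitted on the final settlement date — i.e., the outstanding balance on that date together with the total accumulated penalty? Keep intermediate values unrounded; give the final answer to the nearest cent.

£17,133.20

Monthly rate = 17.4% ÷ 12 = 1.45%
Balance at month 5: £33,430.0000 × (1 + 0.0145)^5 = £35,924.9881…
After £18,400.00 payment: £35,924.9881… − £18,400.00 = £17,524.9881…
Balance at month 9: £17,524.9881… × (1 + 0.0145)^4 = £18,563.7597…
After £6,700.00 payment: £18,563.7597… − £6,700.00 = £11,863.7597…
Balance at month 16: £11,863.7597… × (1 + 0.0145)^7 = £13,121.5972…
Penalty: 16 × 0.75% × £33,430.00 = £4,011.60
Final settlement = outstanding balance + penalty = £13,121.5972… + £4,011.60 = £17,133.20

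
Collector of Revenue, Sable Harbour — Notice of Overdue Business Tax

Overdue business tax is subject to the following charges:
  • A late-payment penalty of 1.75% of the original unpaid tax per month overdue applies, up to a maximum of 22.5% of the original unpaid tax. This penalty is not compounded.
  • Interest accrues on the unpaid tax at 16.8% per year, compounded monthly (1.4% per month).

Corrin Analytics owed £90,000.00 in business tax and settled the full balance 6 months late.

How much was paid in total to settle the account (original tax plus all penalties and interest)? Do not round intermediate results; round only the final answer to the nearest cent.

Penalty: 6 × 1.75% × £90,000.00 = £9,450.00 (below the 22.5% cap of £20,250.00)
Interest: £90,000.00 × ((1 + 0.014)^6 − 1) = £90,000.00 × 0.0869955… = £7,829.5914…
Total = £90,000.00 + £9,450.0000 + £7,829.5914… = £107,279.59

£107,279.59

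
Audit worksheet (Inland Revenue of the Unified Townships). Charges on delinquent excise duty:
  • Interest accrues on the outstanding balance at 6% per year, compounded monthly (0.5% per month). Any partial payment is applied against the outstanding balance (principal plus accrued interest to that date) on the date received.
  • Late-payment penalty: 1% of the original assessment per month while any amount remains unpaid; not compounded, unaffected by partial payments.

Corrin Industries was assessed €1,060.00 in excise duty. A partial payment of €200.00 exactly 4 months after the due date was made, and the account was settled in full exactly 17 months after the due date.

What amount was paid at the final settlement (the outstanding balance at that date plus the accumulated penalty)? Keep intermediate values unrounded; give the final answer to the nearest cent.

€1,120.60

Balance at month 4: €1,060.0000 × (1 + 0.005)^4 = €1,081.3595…
After €200.00 payment: €1,081.3595… − €200.00 = €881.3595…
Balance at month 17: €881.3595… × (1 + 0.005)^13 = €940.3985…
Penalty: 17 × 1% × €1,060.00 = €180.20
Final settlement = outstanding balance + penalty = €940.3985… + €180.20 = €1,120.60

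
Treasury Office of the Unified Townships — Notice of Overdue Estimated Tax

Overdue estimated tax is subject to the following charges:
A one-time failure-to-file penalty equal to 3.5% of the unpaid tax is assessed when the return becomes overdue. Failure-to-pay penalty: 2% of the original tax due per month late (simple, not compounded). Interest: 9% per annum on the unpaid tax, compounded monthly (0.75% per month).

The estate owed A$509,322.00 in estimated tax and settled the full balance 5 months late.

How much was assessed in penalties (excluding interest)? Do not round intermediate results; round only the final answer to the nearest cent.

A$68,758.47

Failure-to-file penalty: 3.5% × A$509,322.00 = A$17,826.27
Failure-to-pay penalty: 5 × 2% × A$509,322.00 = A$50,932.20
Total penalty = A$17,826.27 + A$50,932.20 = A$68,758.47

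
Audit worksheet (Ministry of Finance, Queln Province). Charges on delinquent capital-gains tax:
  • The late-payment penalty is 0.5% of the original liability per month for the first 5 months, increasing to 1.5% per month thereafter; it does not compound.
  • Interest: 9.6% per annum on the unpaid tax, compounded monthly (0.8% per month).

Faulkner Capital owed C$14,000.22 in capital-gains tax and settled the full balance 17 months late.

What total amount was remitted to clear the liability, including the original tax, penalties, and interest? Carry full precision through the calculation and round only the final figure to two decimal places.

Penalty, months 1–5: 5 × 0.5% × C$14,000.22 = C$350.01…
Penalty, months 6–17: 12 × 1.5% × C$14,000.22 = C$2,520.04…
Interest: C$14,000.22 × ((1 + 0.008)^17 − 1) = C$14,000.22 × 0.1450621… = C$2,030.9015…
Total = C$14,000.22 + C$2,870.0451 + C$2,030.9015… = C$18,901.17

C$18,901.17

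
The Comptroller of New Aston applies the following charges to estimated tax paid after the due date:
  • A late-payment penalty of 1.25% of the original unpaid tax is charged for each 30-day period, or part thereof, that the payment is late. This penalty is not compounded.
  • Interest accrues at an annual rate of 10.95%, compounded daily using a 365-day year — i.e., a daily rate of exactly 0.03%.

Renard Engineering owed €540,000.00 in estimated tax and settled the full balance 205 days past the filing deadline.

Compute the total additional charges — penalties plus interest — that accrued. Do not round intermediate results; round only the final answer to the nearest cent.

€81,497.17

Penalty periods: ⌈205/30⌉ = 7; penalty = 7 × 1.25% × €540,000.00 = €47,250.00
Interest: €540,000.00 × ((1 + 0.0003)^205 − 1) = €540,000.00 × 0.06342069… = €34,247.1717…
Penalties + interest = €47,250.0000 + €34,247.1717… = €81,497.17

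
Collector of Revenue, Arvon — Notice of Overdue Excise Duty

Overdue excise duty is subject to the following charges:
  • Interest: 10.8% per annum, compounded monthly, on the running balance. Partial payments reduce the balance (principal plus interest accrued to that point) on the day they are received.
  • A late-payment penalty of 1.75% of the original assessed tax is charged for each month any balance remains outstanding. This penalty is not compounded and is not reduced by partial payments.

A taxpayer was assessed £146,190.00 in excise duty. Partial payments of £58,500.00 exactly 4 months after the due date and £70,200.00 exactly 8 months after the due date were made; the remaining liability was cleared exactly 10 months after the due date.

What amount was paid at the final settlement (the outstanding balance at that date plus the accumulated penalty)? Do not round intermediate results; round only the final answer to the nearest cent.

£52,275.98

Monthly rate = 10.8% ÷ 12 = 0.9%
Balance at month 4: £146,190.0000 × (1 + 0.009)^4 = £151,524.3156…
After £58,500.00 payment: £151,524.3156… − £58,500.00 = £93,024.3156…
Balance at month 8: £93,024.3156… × (1 + 0.009)^4 = £96,418.6726…
After £70,200.00 payment: £96,418.6726… − £70,200.00 = £26,218.6726…
Balance at month 10: £26,218.6726… × (1 + 0.009)^2 = £26,692.7325…
Penalty: 10 × 1.75% × £146,190.00 = £25,583.25
Final settlement = outstanding balance + penalty = £26,692.7325… + £25,583.25 = £52,275.98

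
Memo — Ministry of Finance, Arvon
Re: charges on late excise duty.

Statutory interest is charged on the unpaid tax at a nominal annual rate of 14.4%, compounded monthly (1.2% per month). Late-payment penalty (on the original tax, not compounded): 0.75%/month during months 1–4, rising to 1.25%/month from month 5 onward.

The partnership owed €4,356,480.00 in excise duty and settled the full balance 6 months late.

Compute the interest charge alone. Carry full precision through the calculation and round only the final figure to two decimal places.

Interest: €4,356,480.00 × ((1 + 0.012)^6 − 1) = €4,356,480.00 × 0.0741949… = €323,228.4783…

€323,228.48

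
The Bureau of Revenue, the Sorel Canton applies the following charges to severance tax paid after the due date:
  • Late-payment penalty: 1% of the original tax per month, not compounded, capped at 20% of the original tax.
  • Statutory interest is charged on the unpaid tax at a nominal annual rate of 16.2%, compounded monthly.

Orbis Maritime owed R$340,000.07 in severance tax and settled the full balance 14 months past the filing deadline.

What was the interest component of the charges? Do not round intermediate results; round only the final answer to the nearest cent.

Interest (16.2%/yr ÷ 12 = 1.35%/month): R$340,000.07 × ((1 + 0.0135)^14 − 1) = R$70,214.9414…

R$70,214.94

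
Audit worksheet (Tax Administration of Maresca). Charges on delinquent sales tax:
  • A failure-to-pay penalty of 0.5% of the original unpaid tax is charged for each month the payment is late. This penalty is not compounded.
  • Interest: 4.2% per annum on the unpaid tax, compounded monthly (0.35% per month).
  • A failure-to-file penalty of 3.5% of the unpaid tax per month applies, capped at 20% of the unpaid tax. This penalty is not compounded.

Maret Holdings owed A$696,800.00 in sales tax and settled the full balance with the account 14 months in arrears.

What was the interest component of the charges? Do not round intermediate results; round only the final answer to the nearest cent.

A$34,930.94

Interest: A$696,800.00 × ((1 + 0.0035)^14 − 1) = A$696,800.00 × 0.0501305… = A$34,930.9378…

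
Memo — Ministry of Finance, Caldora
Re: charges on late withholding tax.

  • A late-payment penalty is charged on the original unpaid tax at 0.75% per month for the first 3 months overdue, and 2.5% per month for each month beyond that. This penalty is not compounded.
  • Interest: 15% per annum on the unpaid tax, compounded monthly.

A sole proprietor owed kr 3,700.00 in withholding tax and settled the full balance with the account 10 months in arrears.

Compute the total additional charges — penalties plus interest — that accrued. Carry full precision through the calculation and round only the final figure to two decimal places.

Penalty, months 1–3: 3 × 0.75% × kr 3,700.00 = kr 83.25
Penalty, months 4–10: 7 × 2.5% × kr 3,700.00 = kr 647.50
Interest (15%/yr ÷ 12 = 1.25%/month): kr 3,700.00 × ((1 + 0.0125)^10 − 1) = kr 489.4021…
Penalties + interest = kr 730.7500 + kr 489.4021… = kr 1,220.15

kr 1,220.15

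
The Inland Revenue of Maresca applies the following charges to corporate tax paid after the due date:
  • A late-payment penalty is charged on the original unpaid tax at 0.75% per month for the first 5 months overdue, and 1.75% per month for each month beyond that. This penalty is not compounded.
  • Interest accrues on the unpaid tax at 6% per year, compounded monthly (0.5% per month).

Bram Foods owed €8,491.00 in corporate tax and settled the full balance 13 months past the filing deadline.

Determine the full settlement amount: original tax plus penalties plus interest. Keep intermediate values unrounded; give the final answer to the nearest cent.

Penalty, months 1–5: 5 × 0.75% × €8,491.00 = €318.41…
Penalty, months 6–13: 8 × 1.75% × €8,491.00 = €1,188.74
Interest: €8,491.00 × ((1 + 0.005)^13 − 1) = €8,491.00 × 0.0669862… = €568.7798…
Total = €8,491.00 + €1,507.1525 + €568.7798… = €10,566.93

€10,566.93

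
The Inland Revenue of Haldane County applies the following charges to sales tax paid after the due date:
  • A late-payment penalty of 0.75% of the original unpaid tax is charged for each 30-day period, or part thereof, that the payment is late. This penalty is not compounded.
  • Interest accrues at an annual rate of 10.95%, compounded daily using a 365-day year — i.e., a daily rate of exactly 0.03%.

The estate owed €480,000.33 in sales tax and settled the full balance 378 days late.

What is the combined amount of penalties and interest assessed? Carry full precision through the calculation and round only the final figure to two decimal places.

€104,429.27

Penalty periods: ⌈378/30⌉ = 13; penalty = 13 × 0.75% × €480,000.33 = €46,800.03…
Interest: €480,000.33 × ((1 + 0.0003)^378 − 1) = €480,000.33 × 0.12006083… = €57,629.2364…
Penalties + interest = €46,800.0322… + €57,629.2364… = €104,429.27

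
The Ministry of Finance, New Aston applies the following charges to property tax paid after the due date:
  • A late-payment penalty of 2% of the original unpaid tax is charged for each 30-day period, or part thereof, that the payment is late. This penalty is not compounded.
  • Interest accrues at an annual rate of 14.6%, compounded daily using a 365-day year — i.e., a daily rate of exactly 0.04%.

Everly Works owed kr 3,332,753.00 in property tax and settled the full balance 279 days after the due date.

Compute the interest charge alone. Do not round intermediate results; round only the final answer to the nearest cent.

kr 393,400.15

Interest: kr 3,332,753.00 × ((1 + 0.0004)^279 − 1) = kr 3,332,753.00 × 0.11804060… = kr 393,400.1527…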